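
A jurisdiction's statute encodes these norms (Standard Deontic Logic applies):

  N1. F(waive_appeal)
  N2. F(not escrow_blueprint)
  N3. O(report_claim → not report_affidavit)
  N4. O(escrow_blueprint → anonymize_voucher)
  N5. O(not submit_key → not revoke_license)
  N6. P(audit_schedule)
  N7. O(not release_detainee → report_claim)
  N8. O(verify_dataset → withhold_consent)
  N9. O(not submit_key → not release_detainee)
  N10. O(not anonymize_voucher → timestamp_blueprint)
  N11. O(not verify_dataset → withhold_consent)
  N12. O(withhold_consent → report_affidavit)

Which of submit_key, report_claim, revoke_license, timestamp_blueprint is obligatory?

Premises 8 and 11 cover both cases: O(verify_dataset → withhold_consent) and O(not verify_dataset → withhold_consent). Since verify_dataset ∨ not verify_dataset is a tautology, O(withhold_consent) follows.
With premise 12, O(withhold_consent → report_affidavit), the K-axiom yields O(report_affidavit).
Premise 3 is O(report_claim → not report_affidavit); contrapositively O(report_affidavit → not report_claim). Since O(report_affidavit) holds, K gives O(not report_claim).
Premise 7, O(not release_detainee → report_claim), contraposes to O(not report_claim → release_detainee); with O(not report_claim) we get O(release_detainee).
The contrapositive of premise 9 (O(not submit_key → not release_detainee)) is O(release_detainee → submit_key), and O(release_detainee) is already established, so O(submit_key).
So O(submit_key) holds — submit_key is obligatory. None of the other listed options is made obligatory by any chain of premises.

submit_key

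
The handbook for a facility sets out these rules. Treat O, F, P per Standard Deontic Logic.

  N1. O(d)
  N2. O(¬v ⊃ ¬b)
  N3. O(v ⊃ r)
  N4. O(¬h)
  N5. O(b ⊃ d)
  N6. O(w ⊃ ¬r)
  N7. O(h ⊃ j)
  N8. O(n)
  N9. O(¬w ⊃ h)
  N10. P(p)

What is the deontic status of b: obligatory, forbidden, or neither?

Forbidden

Premise 4 states O(¬h) outright.
Premise 9 is O(¬w ⊃ h); contrapositively O(¬h ⊃ w). Since O(¬h) holds, K gives O(w).
Premise 6 is O(w ⊃ ¬r); since O(w), deontic closure gives O(¬r).
Premise 3 is O(v ⊃ r); contrapositively O(¬r ⊃ ¬v). Since O(¬r) holds, K gives O(¬v).
Premise 2 is O(¬v ⊃ ¬b); since O(¬v), deontic closure gives O(¬b).
Premises 1, 5, 7, 8, 10 do not contribute to this derivation.
Thus O(¬b), which is F(b): b is forbidden.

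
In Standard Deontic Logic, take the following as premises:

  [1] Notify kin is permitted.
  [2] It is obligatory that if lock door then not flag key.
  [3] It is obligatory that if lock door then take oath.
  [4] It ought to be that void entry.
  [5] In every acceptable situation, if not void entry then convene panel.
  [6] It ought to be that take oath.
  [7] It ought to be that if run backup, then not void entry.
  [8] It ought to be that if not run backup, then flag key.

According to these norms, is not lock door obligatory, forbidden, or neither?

Obligatory

Premise 4 gives O(void_entry).
Premise 7 is O(run_backup → ¬void_entry); contrapositively O(void_entry → ¬run_backup). Since O(void_entry) holds, K gives O(¬run_backup).
With premise 8, O(¬run_backup → flag_key), the K-axiom yields O(flag_key).
Premise 2 is O(lock_door → ¬flag_key); contrapositively O(flag_key → ¬lock_door). Since O(flag_key) holds, K gives O(¬lock_door).
Premises 1, 3, 5, 6 do not contribute to this derivation.
Hence ¬lock_door is obligatory.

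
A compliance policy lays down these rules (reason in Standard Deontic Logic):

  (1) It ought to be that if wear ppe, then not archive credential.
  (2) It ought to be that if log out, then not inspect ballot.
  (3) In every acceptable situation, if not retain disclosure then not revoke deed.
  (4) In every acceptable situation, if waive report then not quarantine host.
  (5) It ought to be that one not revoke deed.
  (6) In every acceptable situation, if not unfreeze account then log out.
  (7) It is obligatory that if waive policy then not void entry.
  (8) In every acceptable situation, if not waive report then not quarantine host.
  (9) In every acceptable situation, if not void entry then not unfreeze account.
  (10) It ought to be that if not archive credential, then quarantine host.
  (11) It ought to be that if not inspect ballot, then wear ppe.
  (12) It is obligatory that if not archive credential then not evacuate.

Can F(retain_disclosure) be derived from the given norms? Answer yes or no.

Premise 3 is O(¬retain_disclosure → ¬revoke_deed); even if O(¬revoke_deed) held, inferring O(¬retain_disclosure) would be affirming the consequent — invalid.
No other premise forces O(¬retain_disclosure). An ideal world satisfying every premise can still have retain_disclosure true, so F(retain_disclosure) is not derivable.

No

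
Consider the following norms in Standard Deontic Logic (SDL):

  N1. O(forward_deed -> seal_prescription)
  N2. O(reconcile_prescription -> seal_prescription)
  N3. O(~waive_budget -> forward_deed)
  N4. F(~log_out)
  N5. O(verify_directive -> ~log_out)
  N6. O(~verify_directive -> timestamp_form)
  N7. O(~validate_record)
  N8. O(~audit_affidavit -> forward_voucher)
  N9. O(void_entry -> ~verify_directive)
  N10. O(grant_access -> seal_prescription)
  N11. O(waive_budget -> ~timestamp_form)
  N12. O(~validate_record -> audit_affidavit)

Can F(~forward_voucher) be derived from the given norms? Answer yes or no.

Premise 8 is O(~audit_affidavit -> forward_voucher), but O(~audit_affidavit) is not derivable from the premises, so it does not yield O(forward_voucher).
No other premise forces O(forward_voucher). An ideal world satisfying every premise can still have ~forward_voucher true, so F(~forward_voucher) is not derivable.

No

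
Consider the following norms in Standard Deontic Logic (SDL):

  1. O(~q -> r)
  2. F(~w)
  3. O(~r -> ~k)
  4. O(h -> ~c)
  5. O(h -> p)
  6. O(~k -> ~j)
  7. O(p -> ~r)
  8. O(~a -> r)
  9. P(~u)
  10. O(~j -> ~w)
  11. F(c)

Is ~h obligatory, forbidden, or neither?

Obligatory

Premise 2 is F(~w), i.e. O(w).
The contrapositive of premise 10 (O(~j -> ~w)) is O(w -> j), and O(w) is already established, so O(j).
Premise 6 is O(~k -> ~j); contrapositively O(j -> k). Since O(j) holds, K gives O(k).
Premise 3, O(~r -> ~k), contraposes to O(k -> r); with O(k) we get O(r).
The contrapositive of premise 7 (O(p -> ~r)) is O(r -> ~p), and O(r) is already established, so O(~p).
Premise 5 is O(h -> p); contrapositively O(~p -> ~h). Since O(~p) holds, K gives O(~h).
Premises 1, 4, 8, 9, 11 do not contribute to this derivation.
Hence ~h is obligatory.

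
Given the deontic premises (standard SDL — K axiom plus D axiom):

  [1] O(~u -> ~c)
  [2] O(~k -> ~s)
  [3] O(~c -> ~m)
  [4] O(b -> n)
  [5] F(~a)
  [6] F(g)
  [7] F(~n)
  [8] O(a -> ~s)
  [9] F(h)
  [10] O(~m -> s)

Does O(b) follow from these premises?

No

Premise 4 is O(b -> n); even if O(n) held, inferring O(b) would be affirming the consequent — invalid.
No other premise forces O(b). An ideal world satisfying every premise can still have b false, so O(b) is not derivable.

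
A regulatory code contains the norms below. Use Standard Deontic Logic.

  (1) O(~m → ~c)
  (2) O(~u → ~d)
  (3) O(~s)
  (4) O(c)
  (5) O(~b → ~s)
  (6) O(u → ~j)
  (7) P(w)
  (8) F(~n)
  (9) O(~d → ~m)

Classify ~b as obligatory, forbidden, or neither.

Neither

Premise 5 is O(~b → ~s); even if O(~s) held, inferring O(~b) would be affirming the consequent — invalid.
No premise or chain of K-axiom applications forces O(~b), and none forces O(b). So ~b is neither obligatory nor forbidden under these norms.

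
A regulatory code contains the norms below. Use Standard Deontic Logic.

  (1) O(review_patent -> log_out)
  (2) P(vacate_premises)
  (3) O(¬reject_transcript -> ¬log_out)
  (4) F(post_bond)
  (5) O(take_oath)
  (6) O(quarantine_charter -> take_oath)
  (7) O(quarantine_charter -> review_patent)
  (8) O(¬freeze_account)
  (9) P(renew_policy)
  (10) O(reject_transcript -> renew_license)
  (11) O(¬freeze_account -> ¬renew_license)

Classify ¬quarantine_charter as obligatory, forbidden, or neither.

From premise 8 we have O(¬freeze_account).
From O(¬freeze_account) and premise 11, O(¬freeze_account -> ¬renew_license), we obtain O(¬renew_license).
Premise 10 is O(reject_transcript -> renew_license); contrapositively O(¬renew_license -> ¬reject_transcript). Since O(¬renew_license) holds, K gives O(¬reject_transcript).
Premise 3 is O(¬reject_transcript -> ¬log_out); since O(¬reject_transcript), deontic closure gives O(¬log_out).
Premise 1, O(review_patent -> log_out), contraposes to O(¬log_out -> ¬review_patent); with O(¬log_out) we get O(¬review_patent).
Premise 7 is O(quarantine_charter -> review_patent); contrapositively O(¬review_patent -> ¬quarantine_charter). Since O(¬review_patent) holds, K gives O(¬quarantine_charter).
Premises 2, 4, 5, 6, 9 do not contribute to this derivation.
Hence ¬quarantine_charter is obligatory.

Obligatory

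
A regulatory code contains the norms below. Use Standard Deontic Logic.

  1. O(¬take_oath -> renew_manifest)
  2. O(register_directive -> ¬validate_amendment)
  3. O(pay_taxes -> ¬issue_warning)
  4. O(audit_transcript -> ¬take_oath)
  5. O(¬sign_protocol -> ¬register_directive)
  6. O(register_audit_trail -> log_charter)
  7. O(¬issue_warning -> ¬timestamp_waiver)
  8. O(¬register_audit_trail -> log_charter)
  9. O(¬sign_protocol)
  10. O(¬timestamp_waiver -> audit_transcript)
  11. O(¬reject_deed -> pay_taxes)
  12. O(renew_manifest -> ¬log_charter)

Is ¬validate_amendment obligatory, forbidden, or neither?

Neither

Premise 2 is O(register_directive -> ¬validate_amendment), but O(register_directive) is not derivable from the premises, so it does not yield O(¬validate_amendment).
No premise or chain of K-axiom applications forces O(¬validate_amendment), and none forces O(validate_amendment). So ¬validate_amendment is neither obligatory nor forbidden under these norms.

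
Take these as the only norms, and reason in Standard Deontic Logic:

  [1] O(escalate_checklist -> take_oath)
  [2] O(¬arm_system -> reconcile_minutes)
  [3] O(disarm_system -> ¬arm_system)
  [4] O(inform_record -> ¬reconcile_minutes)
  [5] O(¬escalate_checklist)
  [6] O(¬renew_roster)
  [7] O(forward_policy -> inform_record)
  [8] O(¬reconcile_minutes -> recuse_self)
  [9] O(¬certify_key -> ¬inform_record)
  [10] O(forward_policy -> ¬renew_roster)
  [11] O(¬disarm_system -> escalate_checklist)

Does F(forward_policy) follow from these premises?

Yes

Premise 5 gives O(¬escalate_checklist).
Premise 11, O(¬disarm_system -> escalate_checklist), contraposes to O(¬escalate_checklist -> disarm_system); with O(¬escalate_checklist) we get O(disarm_system).
Applying K to premise 3 (O(disarm_system -> ¬arm_system)) and O(disarm_system) yields O(¬arm_system).
From O(¬arm_system) and premise 2, O(¬arm_system -> reconcile_minutes), we obtain O(reconcile_minutes).
The contrapositive of premise 4 (O(inform_record -> ¬reconcile_minutes)) is O(reconcile_minutes -> ¬inform_record), and O(reconcile_minutes) is already established, so O(¬inform_record).
Premise 7 is O(forward_policy -> inform_record); contrapositively O(¬inform_record -> ¬forward_policy). Since O(¬inform_record) holds, K gives O(¬forward_policy).
Premises 1, 6, 8, 9, 10 do not contribute to this derivation.
So O(¬forward_policy) holds, i.e. F(forward_policy). The claim follows.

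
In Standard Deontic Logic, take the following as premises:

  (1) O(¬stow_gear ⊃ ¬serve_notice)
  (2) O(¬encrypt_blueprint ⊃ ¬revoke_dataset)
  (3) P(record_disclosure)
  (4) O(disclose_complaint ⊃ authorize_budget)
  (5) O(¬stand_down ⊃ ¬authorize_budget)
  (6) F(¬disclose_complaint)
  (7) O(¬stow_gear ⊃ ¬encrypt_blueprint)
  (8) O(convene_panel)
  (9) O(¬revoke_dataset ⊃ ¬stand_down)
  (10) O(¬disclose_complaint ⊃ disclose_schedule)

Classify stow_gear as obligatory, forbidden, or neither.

Obligatory

Premise 6, F(¬disclose_complaint), is equivalent to O(disclose_complaint).
With premise 4, O(disclose_complaint ⊃ authorize_budget), the K-axiom yields O(authorize_budget).
The contrapositive of premise 5 (O(¬stand_down ⊃ ¬authorize_budget)) is O(authorize_budget ⊃ stand_down), and O(authorize_budget) is already established, so O(stand_down).
The contrapositive of premise 9 (O(¬revoke_dataset ⊃ ¬stand_down)) is O(stand_down ⊃ revoke_dataset), and O(stand_down) is already established, so O(revoke_dataset).
Premise 2, O(¬encrypt_blueprint ⊃ ¬revoke_dataset), contraposes to O(revoke_dataset ⊃ encrypt_blueprint); with O(revoke_dataset) we get O(encrypt_blueprint).
Premise 7, O(¬stow_gear ⊃ ¬encrypt_blueprint), contraposes to O(encrypt_blueprint ⊃ stow_gear); with O(encrypt_blueprint) we get O(stow_gear).
Premises 1, 3, 8, 10 do not contribute to this derivation.
Hence stow_gear is obligatory.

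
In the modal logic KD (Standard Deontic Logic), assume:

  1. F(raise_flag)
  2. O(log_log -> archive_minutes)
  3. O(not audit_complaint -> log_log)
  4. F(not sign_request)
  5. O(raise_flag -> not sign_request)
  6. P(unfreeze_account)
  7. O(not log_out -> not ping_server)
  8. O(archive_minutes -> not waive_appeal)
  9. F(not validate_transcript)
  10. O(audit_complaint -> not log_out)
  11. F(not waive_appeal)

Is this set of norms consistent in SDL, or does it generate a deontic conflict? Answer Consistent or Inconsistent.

Premise 5 is O(raise_flag -> not sign_request), but O(raise_flag) is not derivable from the premises, so it does not yield O(not sign_request).
So O(not sign_request) is not derivable, and the apparent clash with O(sign_request) does not arise.
A world satisfying every obligation exists (e.g. archive_minutes=false, audit_complaint=true, log_log=false, log_out=false, ping_server=false, raise_flag=false, sign_request=true, unfreeze_account=false, validate_transcript=true, waive_appeal=true); no atom is both obligatory and forbidden, so the set is consistent.

Consistent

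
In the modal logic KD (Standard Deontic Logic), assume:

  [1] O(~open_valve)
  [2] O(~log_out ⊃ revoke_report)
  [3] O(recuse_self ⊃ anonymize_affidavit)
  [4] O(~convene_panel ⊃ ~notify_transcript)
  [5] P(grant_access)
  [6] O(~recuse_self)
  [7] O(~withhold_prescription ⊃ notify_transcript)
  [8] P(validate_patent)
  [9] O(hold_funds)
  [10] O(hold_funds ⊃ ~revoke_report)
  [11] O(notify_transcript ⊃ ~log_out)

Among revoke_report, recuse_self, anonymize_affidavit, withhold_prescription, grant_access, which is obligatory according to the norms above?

Premise 9 states O(hold_funds) outright.
Applying K to premise 10 (O(hold_funds ⊃ ~revoke_report)) and O(hold_funds) yields O(~revoke_report).
Premise 2, O(~log_out ⊃ revoke_report), contraposes to O(~revoke_report ⊃ log_out); with O(~revoke_report) we get O(log_out).
The contrapositive of premise 11 (O(notify_transcript ⊃ ~log_out)) is O(log_out ⊃ ~notify_transcript), and O(log_out) is already established, so O(~notify_transcript).
Premise 7 is O(~withhold_prescription ⊃ notify_transcript); contrapositively O(~notify_transcript ⊃ withhold_prescription). Since O(~notify_transcript) holds, K gives O(withhold_prescription).
So O(withhold_prescription) holds — withhold_prescription is obligatory. None of the other listed options is made obligatory by any chain of premises.

withhold_prescription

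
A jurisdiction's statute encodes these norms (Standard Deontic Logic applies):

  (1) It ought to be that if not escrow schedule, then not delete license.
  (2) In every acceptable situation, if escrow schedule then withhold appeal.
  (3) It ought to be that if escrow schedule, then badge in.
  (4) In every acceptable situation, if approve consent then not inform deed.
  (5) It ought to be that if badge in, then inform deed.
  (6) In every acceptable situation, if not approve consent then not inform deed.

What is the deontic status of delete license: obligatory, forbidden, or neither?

Forbidden

Premises 6 and 4 cover both cases: O(¬approve_consent → ¬inform_deed) and O(approve_consent → ¬inform_deed). Since ¬approve_consent ∨ approve_consent is a tautology, O(¬inform_deed) follows.
Premise 5 is O(badge_in → inform_deed); contrapositively O(¬inform_deed → ¬badge_in). Since O(¬inform_deed) holds, K gives O(¬badge_in).
Premise 3 is O(escrow_schedule → badge_in); contrapositively O(¬badge_in → ¬escrow_schedule). Since O(¬badge_in) holds, K gives O(¬escrow_schedule).
From O(¬escrow_schedule) and premise 1, O(¬escrow_schedule → ¬delete_license), we obtain O(¬delete_license).
Premise 2 does not contribute to this derivation.
Thus O(¬delete_license), which is F(delete_license): delete_license is forbidden.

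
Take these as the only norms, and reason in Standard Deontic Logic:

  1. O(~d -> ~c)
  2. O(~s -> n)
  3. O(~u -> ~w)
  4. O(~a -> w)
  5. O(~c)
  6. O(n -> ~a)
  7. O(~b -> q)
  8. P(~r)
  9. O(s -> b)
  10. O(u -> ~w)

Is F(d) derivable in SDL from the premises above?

Premise 1 is O(~d -> ~c); even if O(~c) held, inferring O(~d) would be affirming the consequent — invalid.
No other premise forces O(~d). An ideal world satisfying every premise can still have d true, so F(d) is not derivable.

No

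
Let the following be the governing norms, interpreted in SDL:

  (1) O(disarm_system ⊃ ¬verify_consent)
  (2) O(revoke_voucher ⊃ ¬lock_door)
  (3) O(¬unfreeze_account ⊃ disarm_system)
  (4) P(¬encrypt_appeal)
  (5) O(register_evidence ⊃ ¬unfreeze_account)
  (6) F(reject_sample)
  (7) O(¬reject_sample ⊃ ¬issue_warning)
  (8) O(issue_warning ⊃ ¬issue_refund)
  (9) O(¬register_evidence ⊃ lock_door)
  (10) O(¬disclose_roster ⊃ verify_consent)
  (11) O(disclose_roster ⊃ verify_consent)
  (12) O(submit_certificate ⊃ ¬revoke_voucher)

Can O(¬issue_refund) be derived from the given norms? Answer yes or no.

No

Premise 8 is O(issue_warning ⊃ ¬issue_refund), but O(issue_warning) is not derivable from the premises, so it does not yield O(¬issue_refund).
No other premise forces O(¬issue_refund). An ideal world satisfying every premise can still have ¬issue_refund false, so O(¬issue_refund) is not derivable.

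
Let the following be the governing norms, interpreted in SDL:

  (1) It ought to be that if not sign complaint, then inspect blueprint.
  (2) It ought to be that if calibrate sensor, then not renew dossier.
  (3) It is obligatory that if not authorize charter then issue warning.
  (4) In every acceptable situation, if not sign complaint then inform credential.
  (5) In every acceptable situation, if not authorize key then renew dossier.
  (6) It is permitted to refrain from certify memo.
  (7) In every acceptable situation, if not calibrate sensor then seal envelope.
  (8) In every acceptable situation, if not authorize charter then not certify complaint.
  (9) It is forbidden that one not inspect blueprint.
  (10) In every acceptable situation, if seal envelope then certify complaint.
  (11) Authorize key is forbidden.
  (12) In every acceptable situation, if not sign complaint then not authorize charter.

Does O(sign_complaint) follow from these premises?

Yes

Premise 11, F(authorize_key), is equivalent to O(¬authorize_key).
Premise 5 is O(¬authorize_key → renew_dossier); since O(¬authorize_key), deontic closure gives O(renew_dossier).
Premise 2 is O(calibrate_sensor → ¬renew_dossier); contrapositively O(renew_dossier → ¬calibrate_sensor). Since O(renew_dossier) holds, K gives O(¬calibrate_sensor).
Premise 7 is O(¬calibrate_sensor → seal_envelope); since O(¬calibrate_sensor), deontic closure gives O(seal_envelope).
Premise 10 is O(seal_envelope → certify_complaint); since O(seal_envelope), deontic closure gives O(certify_complaint).
Premise 8, O(¬authorize_charter → ¬certify_complaint), contraposes to O(certify_complaint → authorize_charter); with O(certify_complaint) we get O(authorize_charter).
Premise 12 is O(¬sign_complaint → ¬authorize_charter); contrapositively O(authorize_charter → sign_complaint). Since O(authorize_charter) holds, K gives O(sign_complaint).
Premises 1, 3, 4, 6, 9 do not contribute to this derivation.
So O(sign_complaint) follows.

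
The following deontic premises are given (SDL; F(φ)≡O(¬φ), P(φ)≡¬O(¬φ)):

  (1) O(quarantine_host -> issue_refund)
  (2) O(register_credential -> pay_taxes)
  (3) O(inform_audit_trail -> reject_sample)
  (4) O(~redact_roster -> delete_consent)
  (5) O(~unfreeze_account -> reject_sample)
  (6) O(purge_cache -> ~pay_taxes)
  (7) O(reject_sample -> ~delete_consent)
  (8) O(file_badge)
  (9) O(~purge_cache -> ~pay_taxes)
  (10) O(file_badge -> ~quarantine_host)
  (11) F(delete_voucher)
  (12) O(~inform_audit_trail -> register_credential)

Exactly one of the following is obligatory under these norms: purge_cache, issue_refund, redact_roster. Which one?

redact_roster

Premises 9 and 6 are O(~purge_cache -> ~pay_taxes) and O(purge_cache -> ~pay_taxes); every ideal world satisfies ~purge_cache or purge_cache, so in either case ~pay_taxes holds — hence O(~pay_taxes).
Premise 2, O(register_credential -> pay_taxes), contraposes to O(~pay_taxes -> ~register_credential); with O(~pay_taxes) we get O(~register_credential).
Premise 12, O(~inform_audit_trail -> register_credential), contraposes to O(~register_credential -> inform_audit_trail); with O(~register_credential) we get O(inform_audit_trail).
With premise 3, O(inform_audit_trail -> reject_sample), the K-axiom yields O(reject_sample).
With premise 7, O(reject_sample -> ~delete_consent), the K-axiom yields O(~delete_consent).
Premise 4 is O(~redact_roster -> delete_consent); contrapositively O(~delete_consent -> redact_roster). Since O(~delete_consent) holds, K gives O(redact_roster).
So O(redact_roster) holds — redact_roster is obligatory. None of the other listed options is made obligatory by any chain of premises.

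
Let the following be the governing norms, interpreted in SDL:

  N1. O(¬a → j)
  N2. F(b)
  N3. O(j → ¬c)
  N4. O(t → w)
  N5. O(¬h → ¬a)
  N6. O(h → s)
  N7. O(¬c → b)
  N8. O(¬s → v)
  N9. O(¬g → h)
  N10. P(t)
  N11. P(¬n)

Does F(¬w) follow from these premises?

Premise 4 is O(t → w), but O(t) is not derivable from the premises (the permission P(t) asserts only ¬O(¬t), not O(t)), so it does not yield O(w).
No other premise forces O(w). An ideal world satisfying every premise can still have ¬w true, so F(¬w) is not derivable.

No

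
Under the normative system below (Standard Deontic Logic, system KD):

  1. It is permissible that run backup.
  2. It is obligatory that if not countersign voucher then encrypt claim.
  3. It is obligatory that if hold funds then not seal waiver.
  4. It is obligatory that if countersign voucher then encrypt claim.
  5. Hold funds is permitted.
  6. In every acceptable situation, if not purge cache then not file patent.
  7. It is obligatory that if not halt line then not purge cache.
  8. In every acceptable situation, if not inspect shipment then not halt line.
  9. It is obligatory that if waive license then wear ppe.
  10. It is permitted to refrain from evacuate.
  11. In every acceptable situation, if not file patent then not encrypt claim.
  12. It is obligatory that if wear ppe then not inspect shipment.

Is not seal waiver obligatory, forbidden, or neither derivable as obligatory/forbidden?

Premise 3 is O(hold_funds → ¬seal_waiver), but O(hold_funds) is not derivable from the premises (the permission P(hold_funds) asserts only ¬O(¬hold_funds), not O(hold_funds)), so it does not yield O(¬seal_waiver).
No premise or chain of K-axiom applications forces O(¬seal_waiver), and none forces O(seal_waiver). So ¬seal_waiver is neither obligatory nor forbidden under these norms.

Neither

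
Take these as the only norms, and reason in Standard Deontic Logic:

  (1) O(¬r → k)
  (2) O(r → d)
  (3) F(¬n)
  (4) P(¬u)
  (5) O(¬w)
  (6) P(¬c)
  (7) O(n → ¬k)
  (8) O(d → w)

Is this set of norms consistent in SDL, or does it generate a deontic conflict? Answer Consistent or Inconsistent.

Inconsistent

Premise 3 is F(¬n), i.e. O(n).
With premise 7, O(n → ¬k), the K-axiom yields O(¬k).
The contrapositive of premise 1 (O(¬r → k)) is O(¬k → r), and O(¬k) is already established, so O(r).
Applying K to premise 2 (O(r → d)) and O(r) yields O(d).
From O(d) and premise 8, O(d → w), we obtain O(w).
However, premise 5 gives O(¬w).
We now have both O(w) and O(¬w) — w is simultaneously obligatory and forbidden, violating the D-axiom.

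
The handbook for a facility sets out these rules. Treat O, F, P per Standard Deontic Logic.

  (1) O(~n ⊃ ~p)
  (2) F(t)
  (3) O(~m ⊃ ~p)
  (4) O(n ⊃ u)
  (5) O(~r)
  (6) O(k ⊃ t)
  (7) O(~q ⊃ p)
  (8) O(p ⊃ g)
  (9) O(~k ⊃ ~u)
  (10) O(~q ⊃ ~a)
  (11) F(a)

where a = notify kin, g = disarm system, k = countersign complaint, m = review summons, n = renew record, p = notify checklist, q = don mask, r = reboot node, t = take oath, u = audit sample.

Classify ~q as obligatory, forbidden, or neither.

Premise 2 is F(t), i.e. O(~t).
Premise 6 is O(k ⊃ t); contrapositively O(~t ⊃ ~k). Since O(~t) holds, K gives O(~k).
From O(~k) and premise 9, O(~k ⊃ ~u), we obtain O(~u).
Premise 4 is O(n ⊃ u); contrapositively O(~u ⊃ ~n). Since O(~u) holds, K gives O(~n).
Premise 1 is O(~n ⊃ ~p); since O(~n), deontic closure gives O(~p).
The contrapositive of premise 7 (O(~q ⊃ p)) is O(~p ⊃ q), and O(~p) is already established, so O(q).
Premises 3, 5, 8, 10, 11 do not contribute to this derivation.
Thus O(q), which is F(~q): ~q is forbidden.

Forbidden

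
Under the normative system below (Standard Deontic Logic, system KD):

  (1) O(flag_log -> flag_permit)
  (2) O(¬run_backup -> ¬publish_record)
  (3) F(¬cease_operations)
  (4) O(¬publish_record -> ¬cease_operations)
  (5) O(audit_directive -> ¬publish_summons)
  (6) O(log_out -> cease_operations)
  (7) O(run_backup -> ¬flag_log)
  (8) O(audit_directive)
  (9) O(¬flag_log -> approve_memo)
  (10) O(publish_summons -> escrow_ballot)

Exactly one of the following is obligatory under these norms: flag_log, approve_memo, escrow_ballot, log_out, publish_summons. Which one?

approve_memo

F(¬cease_operations) at premise 3 means O(cease_operations).
The contrapositive of premise 4 (O(¬publish_record -> ¬cease_operations)) is O(cease_operations -> publish_record), and O(cease_operations) is already established, so O(publish_record).
Premise 2, O(¬run_backup -> ¬publish_record), contraposes to O(publish_record -> run_backup); with O(publish_record) we get O(run_backup).
With premise 7, O(run_backup -> ¬flag_log), the K-axiom yields O(¬flag_log).
Applying K to premise 9 (O(¬flag_log -> approve_memo)) and O(¬flag_log) yields O(approve_memo).
So O(approve_memo) holds — approve_memo is obligatory. None of the other listed options is made obligatory by any chain of premises.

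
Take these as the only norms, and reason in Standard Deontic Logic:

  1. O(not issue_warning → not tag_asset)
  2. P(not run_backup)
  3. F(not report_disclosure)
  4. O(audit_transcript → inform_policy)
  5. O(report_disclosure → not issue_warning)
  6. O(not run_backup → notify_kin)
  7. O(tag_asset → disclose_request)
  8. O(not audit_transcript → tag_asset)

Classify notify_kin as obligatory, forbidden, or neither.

Premise 6 is O(not run_backup → notify_kin), but O(not run_backup) is not derivable from the premises (the permission P(not run_backup) asserts only not O(run_backup), not O(not run_backup)), so it does not yield O(notify_kin).
No premise or chain of K-axiom applications forces O(notify_kin), and none forces O(not notify_kin). So notify_kin is neither obligatory nor forbidden under these norms.

Neither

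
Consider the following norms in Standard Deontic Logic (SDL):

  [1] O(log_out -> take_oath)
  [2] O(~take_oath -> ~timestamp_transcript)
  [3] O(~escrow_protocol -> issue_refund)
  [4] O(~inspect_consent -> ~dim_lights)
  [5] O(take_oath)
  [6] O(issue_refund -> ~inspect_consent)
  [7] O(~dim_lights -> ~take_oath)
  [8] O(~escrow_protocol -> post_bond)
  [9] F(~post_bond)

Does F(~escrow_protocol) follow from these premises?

From premise 5 we have O(take_oath).
The contrapositive of premise 7 (O(~dim_lights -> ~take_oath)) is O(take_oath -> dim_lights), and O(take_oath) is already established, so O(dim_lights).
Premise 4 is O(~inspect_consent -> ~dim_lights); contrapositively O(dim_lights -> inspect_consent). Since O(dim_lights) holds, K gives O(inspect_consent).
Premise 6 is O(issue_refund -> ~inspect_consent); contrapositively O(inspect_consent -> ~issue_refund). Since O(inspect_consent) holds, K gives O(~issue_refund).
The contrapositive of premise 3 (O(~escrow_protocol -> issue_refund)) is O(~issue_refund -> escrow_protocol), and O(~issue_refund) is already established, so O(escrow_protocol).
Premises 1, 2, 8, 9 do not contribute to this derivation.
So O(escrow_protocol) holds, i.e. F(~escrow_protocol). The claim follows.

Yes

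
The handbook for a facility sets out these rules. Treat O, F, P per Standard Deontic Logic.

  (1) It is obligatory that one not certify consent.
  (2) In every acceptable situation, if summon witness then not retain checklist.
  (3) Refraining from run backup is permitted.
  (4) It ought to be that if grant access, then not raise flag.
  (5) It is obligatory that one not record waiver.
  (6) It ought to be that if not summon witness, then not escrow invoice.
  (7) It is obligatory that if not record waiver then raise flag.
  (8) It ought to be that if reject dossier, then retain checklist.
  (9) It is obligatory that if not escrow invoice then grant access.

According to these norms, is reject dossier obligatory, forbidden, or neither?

Premise 5 states O(¬record_waiver) outright.
Applying K to premise 7 (O(¬record_waiver → raise_flag)) and O(¬record_waiver) yields O(raise_flag).
Premise 4, O(grant_access → ¬raise_flag), contraposes to O(raise_flag → ¬grant_access); with O(raise_flag) we get O(¬grant_access).
Premise 9, O(¬escrow_invoice → grant_access), contraposes to O(¬grant_access → escrow_invoice); with O(¬grant_access) we get O(escrow_invoice).
Premise 6 is O(¬summon_witness → ¬escrow_invoice); contrapositively O(escrow_invoice → summon_witness). Since O(escrow_invoice) holds, K gives O(summon_witness).
Applying K to premise 2 (O(summon_witness → ¬retain_checklist)) and O(summon_witness) yields O(¬retain_checklist).
Premise 8 is O(reject_dossier → retain_checklist); contrapositively O(¬retain_checklist → ¬reject_dossier). Since O(¬retain_checklist) holds, K gives O(¬reject_dossier).
Premises 1, 3 do not contribute to this derivation.
Thus O(¬reject_dossier), which is F(reject_dossier): reject_dossier is forbidden.

Forbidden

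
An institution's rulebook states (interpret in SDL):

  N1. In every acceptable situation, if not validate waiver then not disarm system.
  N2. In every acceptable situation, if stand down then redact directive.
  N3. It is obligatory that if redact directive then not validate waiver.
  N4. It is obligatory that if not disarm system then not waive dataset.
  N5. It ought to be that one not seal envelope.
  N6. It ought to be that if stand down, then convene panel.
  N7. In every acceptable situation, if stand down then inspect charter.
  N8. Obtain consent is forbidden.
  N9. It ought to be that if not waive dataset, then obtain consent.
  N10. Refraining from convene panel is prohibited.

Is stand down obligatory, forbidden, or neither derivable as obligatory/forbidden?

Premise 8 is F(obtain_consent), i.e. O(¬obtain_consent).
Premise 9 is O(¬waive_dataset → obtain_consent); contrapositively O(¬obtain_consent → waive_dataset). Since O(¬obtain_consent) holds, K gives O(waive_dataset).
Premise 4 is O(¬disarm_system → ¬waive_dataset); contrapositively O(waive_dataset → disarm_system). Since O(waive_dataset) holds, K gives O(disarm_system).
Premise 1, O(¬validate_waiver → ¬disarm_system), contraposes to O(disarm_system → validate_waiver); with O(disarm_system) we get O(validate_waiver).
Premise 3 is O(redact_directive → ¬validate_waiver); contrapositively O(validate_waiver → ¬redact_directive). Since O(validate_waiver) holds, K gives O(¬redact_directive).
Premise 2 is O(stand_down → redact_directive); contrapositively O(¬redact_directive → ¬stand_down). Since O(¬redact_directive) holds, K gives O(¬stand_down).
Premises 5, 6, 7, 10 do not contribute to this derivation.
Thus O(¬stand_down), which is F(stand_down): stand_down is forbidden.

Forbidden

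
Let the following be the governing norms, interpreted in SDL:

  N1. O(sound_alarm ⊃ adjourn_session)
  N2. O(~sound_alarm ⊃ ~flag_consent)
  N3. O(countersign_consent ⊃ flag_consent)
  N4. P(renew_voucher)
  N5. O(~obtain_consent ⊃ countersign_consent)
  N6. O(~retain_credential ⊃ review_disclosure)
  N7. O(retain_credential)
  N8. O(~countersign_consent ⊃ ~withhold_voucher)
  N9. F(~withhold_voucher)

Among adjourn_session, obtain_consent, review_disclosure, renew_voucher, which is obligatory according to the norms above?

adjourn_session

Premise 9 is F(~withhold_voucher), i.e. O(withhold_voucher).
Premise 8, O(~countersign_consent ⊃ ~withhold_voucher), contraposes to O(withhold_voucher ⊃ countersign_consent); with O(withhold_voucher) we get O(countersign_consent).
With premise 3, O(countersign_consent ⊃ flag_consent), the K-axiom yields O(flag_consent).
Premise 2, O(~sound_alarm ⊃ ~flag_consent), contraposes to O(flag_consent ⊃ sound_alarm); with O(flag_consent) we get O(sound_alarm).
With premise 1, O(sound_alarm ⊃ adjourn_session), the K-axiom yields O(adjourn_session).
So O(adjourn_session) holds — adjourn_session is obligatory. None of the other listed options is made obligatory by any chain of premises.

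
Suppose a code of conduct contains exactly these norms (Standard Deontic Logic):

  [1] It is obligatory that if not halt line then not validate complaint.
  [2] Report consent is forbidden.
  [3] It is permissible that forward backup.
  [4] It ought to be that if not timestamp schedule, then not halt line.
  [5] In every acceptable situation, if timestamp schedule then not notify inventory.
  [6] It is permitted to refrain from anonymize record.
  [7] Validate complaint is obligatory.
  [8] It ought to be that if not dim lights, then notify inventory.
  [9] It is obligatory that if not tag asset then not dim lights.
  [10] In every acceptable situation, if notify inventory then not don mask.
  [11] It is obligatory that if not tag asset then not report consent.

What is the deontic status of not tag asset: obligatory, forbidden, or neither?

Premise 7 gives O(validate_complaint).
Premise 1, O(¬halt_line → ¬validate_complaint), contraposes to O(validate_complaint → halt_line); with O(validate_complaint) we get O(halt_line).
The contrapositive of premise 4 (O(¬timestamp_schedule → ¬halt_line)) is O(halt_line → timestamp_schedule), and O(halt_line) is already established, so O(timestamp_schedule).
With premise 5, O(timestamp_schedule → ¬notify_inventory), the K-axiom yields O(¬notify_inventory).
The contrapositive of premise 8 (O(¬dim_lights → notify_inventory)) is O(¬notify_inventory → dim_lights), and O(¬notify_inventory) is already established, so O(dim_lights).
The contrapositive of premise 9 (O(¬tag_asset → ¬dim_lights)) is O(dim_lights → tag_asset), and O(dim_lights) is already established, so O(tag_asset).
Premises 2, 3, 6, 10, 11 do not contribute to this derivation.
Thus O(tag_asset), which is F(¬tag_asset): ¬tag_asset is forbidden.

Forbidden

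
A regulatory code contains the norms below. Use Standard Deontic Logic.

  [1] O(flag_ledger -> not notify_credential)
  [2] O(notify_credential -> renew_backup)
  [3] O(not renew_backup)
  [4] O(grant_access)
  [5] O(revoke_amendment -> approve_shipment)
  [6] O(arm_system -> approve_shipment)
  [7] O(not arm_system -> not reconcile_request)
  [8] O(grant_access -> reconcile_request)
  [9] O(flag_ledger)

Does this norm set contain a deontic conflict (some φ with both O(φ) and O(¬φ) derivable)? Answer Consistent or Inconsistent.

Consistent

Premise 2 is O(notify_credential -> renew_backup), but O(notify_credential) is not derivable from the premises, so it does not yield O(renew_backup).
So O(renew_backup) is not derivable, and the apparent clash with O(not renew_backup) does not arise.
A world satisfying every obligation exists (e.g. approve_shipment=true, arm_system=true, flag_ledger=true, grant_access=true, notify_credential=false, reconcile_request=true, renew_backup=false, revoke_amendment=false); no atom is both obligatory and forbidden, so the set is consistent.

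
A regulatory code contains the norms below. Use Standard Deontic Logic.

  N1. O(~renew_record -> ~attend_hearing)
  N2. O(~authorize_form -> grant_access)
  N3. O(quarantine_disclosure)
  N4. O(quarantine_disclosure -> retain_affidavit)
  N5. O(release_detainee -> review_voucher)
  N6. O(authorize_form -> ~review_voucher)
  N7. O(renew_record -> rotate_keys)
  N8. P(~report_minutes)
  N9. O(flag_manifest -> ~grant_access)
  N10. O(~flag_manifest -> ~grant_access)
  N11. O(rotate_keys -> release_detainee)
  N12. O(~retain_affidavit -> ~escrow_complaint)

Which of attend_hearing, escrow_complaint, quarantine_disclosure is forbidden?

By case analysis on ~flag_manifest: premise 10 gives O(~flag_manifest -> ~grant_access) and premise 9 gives O(flag_manifest -> ~grant_access), so O(~grant_access) either way.
Premise 2, O(~authorize_form -> grant_access), contraposes to O(~grant_access -> authorize_form); with O(~grant_access) we get O(authorize_form).
With premise 6, O(authorize_form -> ~review_voucher), the K-axiom yields O(~review_voucher).
The contrapositive of premise 5 (O(release_detainee -> review_voucher)) is O(~review_voucher -> ~release_detainee), and O(~review_voucher) is already established, so O(~release_detainee).
Premise 11, O(rotate_keys -> release_detainee), contraposes to O(~release_detainee -> ~rotate_keys); with O(~release_detainee) we get O(~rotate_keys).
Premise 7 is O(renew_record -> rotate_keys); contrapositively O(~rotate_keys -> ~renew_record). Since O(~rotate_keys) holds, K gives O(~renew_record).
Premise 1 is O(~renew_record -> ~attend_hearing); since O(~renew_record), deontic closure gives O(~attend_hearing).
So O(~attend_hearing) holds, i.e. attend_hearing is forbidden. None of the other listed options is forbidden under the premises.

attend_hearing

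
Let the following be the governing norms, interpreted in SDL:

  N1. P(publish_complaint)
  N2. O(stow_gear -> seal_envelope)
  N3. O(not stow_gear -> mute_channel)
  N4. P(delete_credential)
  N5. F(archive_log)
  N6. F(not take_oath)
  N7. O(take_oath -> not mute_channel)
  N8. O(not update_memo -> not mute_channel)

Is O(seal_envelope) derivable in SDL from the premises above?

Yes

Premise 6, F(not take_oath), is equivalent to O(take_oath).
With premise 7, O(take_oath -> not mute_channel), the K-axiom yields O(not mute_channel).
Premise 3, O(not stow_gear -> mute_channel), contraposes to O(not mute_channel -> stow_gear); with O(not mute_channel) we get O(stow_gear).
Applying K to premise 2 (O(stow_gear -> seal_envelope)) and O(stow_gear) yields O(seal_envelope).
Premises 1, 4, 5, 8 do not contribute to this derivation.
So O(seal_envelope) follows.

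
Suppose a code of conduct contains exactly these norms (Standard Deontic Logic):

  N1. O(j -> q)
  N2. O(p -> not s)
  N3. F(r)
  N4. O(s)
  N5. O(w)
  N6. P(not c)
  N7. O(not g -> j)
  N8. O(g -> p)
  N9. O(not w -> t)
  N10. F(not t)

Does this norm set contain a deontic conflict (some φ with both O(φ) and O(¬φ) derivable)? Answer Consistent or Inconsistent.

Consistent

Premise 9 is O(not w -> t); even if O(t) held, inferring O(not w) would be affirming the consequent — invalid.
So O(not w) is not derivable, and the apparent clash with O(w) does not arise.
A world satisfying every obligation exists (e.g. c=false, g=false, j=true, p=false, q=true, r=false, s=true, t=true, w=true); no atom is both obligatory and forbidden, so the set is consistent.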